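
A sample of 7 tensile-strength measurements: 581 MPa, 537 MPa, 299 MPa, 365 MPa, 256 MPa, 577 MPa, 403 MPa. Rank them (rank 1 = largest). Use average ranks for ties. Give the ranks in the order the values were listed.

1, 3, 6, 5, 7, 2, 4

Sorted (descending): 581, 577, 537, 403, 365, 299, 256
No ties — each value takes its position as its rank.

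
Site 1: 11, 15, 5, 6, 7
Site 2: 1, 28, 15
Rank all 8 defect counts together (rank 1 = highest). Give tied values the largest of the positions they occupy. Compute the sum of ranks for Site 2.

12

Sorted (descending): 28, 15, 15, 11, 7, 6, 5, 1
The 2 values of 15 occupy positions 2–3 → each gets rank 3.
Site 2 values → pooled ranks: 1→8, 28→1, 15→3
Rank sum = 8 + 1 + 3 = 12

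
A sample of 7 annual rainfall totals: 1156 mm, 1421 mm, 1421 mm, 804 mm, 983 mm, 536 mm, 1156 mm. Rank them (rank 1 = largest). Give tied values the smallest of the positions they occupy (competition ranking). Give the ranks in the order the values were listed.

Sorted (descending): 1421, 1421, 1156, 1156, 983, 804, 536
The 2 values of 1421 occupy positions 1–2 → each gets rank 1.
The 2 values of 1156 occupy positions 3–4 → each gets rank 3.

3, 1, 1, 6, 5, 7, 3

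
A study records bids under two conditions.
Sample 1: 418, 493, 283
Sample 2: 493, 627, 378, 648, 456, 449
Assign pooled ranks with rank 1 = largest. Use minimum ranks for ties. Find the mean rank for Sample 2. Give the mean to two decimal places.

4.17

Sorted (descending): 648, 627, 493, 493, 456, 449, 418, 378, 283
The 2 values of 493 occupy positions 3–4 → each gets rank 3.
Sample 2 values → pooled ranks: 493→3, 627→2, 378→8, 648→1, 456→5, 449→6
Mean rank = (3 + 2 + 8 + 1 + 5 + 6) / 6 = 4.17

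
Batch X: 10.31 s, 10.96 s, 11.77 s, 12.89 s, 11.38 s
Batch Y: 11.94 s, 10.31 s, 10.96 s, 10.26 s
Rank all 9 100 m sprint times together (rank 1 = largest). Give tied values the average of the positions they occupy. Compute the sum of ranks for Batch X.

Sorted (descending): 12.89, 11.94, 11.77, 11.38, 10.96, 10.96, 10.31, 10.31, 10.26
The 2 values of 10.96 occupy positions 5–6 → average rank (5+6)/2 = 5.5.
The 2 values of 10.31 occupy positions 7–8 → average rank (7+8)/2 = 7.5.
Batch X values → pooled ranks: 10.31→7.5, 10.96→5.5, 11.77→3, 12.89→1, 11.38→4
Rank sum = 7.5 + 5.5 + 3 + 1 + 4 = 21

21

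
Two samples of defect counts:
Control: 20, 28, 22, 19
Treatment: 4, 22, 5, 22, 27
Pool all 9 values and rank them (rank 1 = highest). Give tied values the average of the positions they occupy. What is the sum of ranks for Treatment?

Sorted (descending): 28, 27, 22, 22, 22, 20, 19, 5, 4
The 3 values of 22 occupy positions 3–5 → average rank 4.
Treatment values → pooled ranks: 4→9, 22→4, 5→8, 22→4, 27→2
Rank sum = 9 + 4 + 8 + 4 + 2 = 27

27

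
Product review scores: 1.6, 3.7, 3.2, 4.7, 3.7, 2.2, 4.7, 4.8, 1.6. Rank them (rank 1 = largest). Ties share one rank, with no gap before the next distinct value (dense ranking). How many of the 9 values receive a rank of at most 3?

5

Sorted (descending): 4.8, 4.7, 4.7, 3.7, 3.7, 3.2, 2.2, 1.6, 1.6
The 2 values of 4.7 share dense rank 2.
The 2 values of 3.7 share dense rank 3.
The 2 values of 1.6 share dense rank 6.
Remaining distinct values take the next consecutive integers.
Ranks ≤ 3: {1, 2, 2, 3, 3} → 5 values.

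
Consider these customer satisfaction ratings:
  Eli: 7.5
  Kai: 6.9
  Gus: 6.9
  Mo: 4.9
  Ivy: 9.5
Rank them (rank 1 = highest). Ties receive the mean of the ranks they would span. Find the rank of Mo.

5

Sorted (descending): 9.5, 7.5, 6.9, 6.9, 4.9
The 2 values of 6.9 occupy positions 3–4 → average rank (3+4)/2 = 3.5.
Mo has value 4.9 → rank 5.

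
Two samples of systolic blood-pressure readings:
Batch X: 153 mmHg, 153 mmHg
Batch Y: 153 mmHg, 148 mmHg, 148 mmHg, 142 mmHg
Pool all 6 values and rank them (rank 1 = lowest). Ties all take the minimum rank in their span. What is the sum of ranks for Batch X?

8

Sorted (ascending): 142, 148, 148, 153, 153, 153
The 2 values of 148 occupy positions 2–3 → each gets rank 2.
The 3 values of 153 occupy positions 4–6 → each gets rank 4.
Batch X values → pooled ranks: 153→4, 153→4
Rank sum = 4 + 4 = 8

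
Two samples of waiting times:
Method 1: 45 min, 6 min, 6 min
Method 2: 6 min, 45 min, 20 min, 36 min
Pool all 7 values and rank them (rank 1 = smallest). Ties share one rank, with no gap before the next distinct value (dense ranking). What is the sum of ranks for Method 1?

Sorted (ascending): 6, 6, 6, 20, 36, 45, 45
The 3 values of 6 share dense rank 1.
The 2 values of 45 share dense rank 4.
Remaining distinct values take the next consecutive integers.
Method 1 values → pooled ranks: 45→4, 6→1, 6→1
Rank sum = 4 + 1 + 1 = 6

6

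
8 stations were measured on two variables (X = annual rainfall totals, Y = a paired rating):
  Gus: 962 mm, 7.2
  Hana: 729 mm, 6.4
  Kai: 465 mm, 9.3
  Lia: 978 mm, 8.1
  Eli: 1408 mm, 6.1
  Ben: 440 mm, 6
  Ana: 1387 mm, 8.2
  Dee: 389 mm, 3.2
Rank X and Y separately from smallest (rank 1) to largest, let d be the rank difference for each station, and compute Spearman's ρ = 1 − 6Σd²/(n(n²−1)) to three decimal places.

Ranks of variable 1: 5, 4, 3, 6, 8, 2, 7, 1
Ranks of variable 2: 5, 4, 8, 6, 3, 2, 7, 1
d = r₁ − r₂: 0, 0, -5, 0, 5, 0, 0, 0
d²: 0, 0, 25, 0, 25, 0, 0, 0; Σd² = 50
ρ = 1 − 6·50/(8·63) = 1 − 300/504 = 0.405

0.405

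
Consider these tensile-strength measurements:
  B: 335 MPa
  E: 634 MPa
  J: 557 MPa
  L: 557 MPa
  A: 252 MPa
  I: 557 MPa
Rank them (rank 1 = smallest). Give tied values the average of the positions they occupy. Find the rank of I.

Sorted (ascending): 252, 335, 557, 557, 557, 634
The 3 values of 557 occupy positions 3–5 → average rank 4.
I has value 557 MPa → rank 4.

4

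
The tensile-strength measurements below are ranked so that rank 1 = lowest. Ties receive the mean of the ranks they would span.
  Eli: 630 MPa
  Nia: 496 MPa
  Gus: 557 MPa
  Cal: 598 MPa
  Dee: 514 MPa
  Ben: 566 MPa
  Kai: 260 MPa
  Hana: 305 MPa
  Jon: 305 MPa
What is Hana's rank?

Sorted (ascending): 260, 305, 305, 496, 514, 557, 566, 598, 630
The 2 values of 305 occupy positions 2–3 → average rank (2+3)/2 = 2.5.
Hana has value 305 MPa → rank 2.5.

2.5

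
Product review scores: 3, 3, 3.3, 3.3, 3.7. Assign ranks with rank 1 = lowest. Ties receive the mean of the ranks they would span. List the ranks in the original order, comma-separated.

1.5, 1.5, 3.5, 3.5, 5

Sorted (ascending): 3, 3, 3.3, 3.3, 3.7
The 2 values of 3 occupy positions 1–2 → average rank (1+2)/2 = 1.5.
The 2 values of 3.3 occupy positions 3–4 → average rank (3+4)/2 = 3.5.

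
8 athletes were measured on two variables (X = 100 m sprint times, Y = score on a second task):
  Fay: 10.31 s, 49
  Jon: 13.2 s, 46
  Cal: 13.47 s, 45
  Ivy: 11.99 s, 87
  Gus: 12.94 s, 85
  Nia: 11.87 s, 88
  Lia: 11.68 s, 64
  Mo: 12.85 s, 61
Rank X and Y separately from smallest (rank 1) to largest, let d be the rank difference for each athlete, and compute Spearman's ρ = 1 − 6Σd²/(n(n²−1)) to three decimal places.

Ranks of variable 1: 1, 7, 8, 4, 6, 3, 2, 5
Ranks of variable 2: 3, 2, 1, 7, 6, 8, 5, 4
d = r₁ − r₂: -2, 5, 7, -3, 0, -5, -3, 1
d²: 4, 25, 49, 9, 0, 25, 9, 1; Σd² = 122
ρ = 1 − 6·122/(8·63) = 1 − 732/504 = -0.452

-0.452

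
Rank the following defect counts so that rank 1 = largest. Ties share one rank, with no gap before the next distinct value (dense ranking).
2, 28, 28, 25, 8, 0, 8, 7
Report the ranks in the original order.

5, 1, 1, 2, 3, 6, 3, 4

Sorted (descending): 28, 28, 25, 8, 8, 7, 2, 0
The 2 values of 28 share dense rank 1.
The 2 values of 8 share dense rank 3.
Remaining distinct values take the next consecutive integers.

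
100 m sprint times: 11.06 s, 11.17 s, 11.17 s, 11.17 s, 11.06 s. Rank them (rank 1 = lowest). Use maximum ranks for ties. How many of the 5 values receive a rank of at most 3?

Sorted (ascending): 11.06, 11.06, 11.17, 11.17, 11.17
The 2 values of 11.06 occupy positions 1–2 → each gets rank 2.
The 3 values of 11.17 occupy positions 3–5 → each gets rank 5.
Ranks ≤ 3: {2, 2} → 2 values.

2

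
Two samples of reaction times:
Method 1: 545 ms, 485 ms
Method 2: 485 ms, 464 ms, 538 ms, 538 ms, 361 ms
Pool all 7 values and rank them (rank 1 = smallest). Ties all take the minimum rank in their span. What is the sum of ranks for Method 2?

Sorted (ascending): 361, 464, 485, 485, 538, 538, 545
The 2 values of 485 occupy positions 3–4 → each gets rank 3.
The 2 values of 538 occupy positions 5–6 → each gets rank 5.
Method 2 values → pooled ranks: 485→3, 464→2, 538→5, 538→5, 361→1
Rank sum = 3 + 2 + 5 + 5 + 1 = 16

16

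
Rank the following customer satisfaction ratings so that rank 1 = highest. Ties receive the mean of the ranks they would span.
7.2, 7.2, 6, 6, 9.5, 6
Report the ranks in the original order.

Sorted (descending): 9.5, 7.2, 7.2, 6, 6, 6
The 2 values of 7.2 occupy positions 2–3 → average rank (2+3)/2 = 2.5.
The 3 values of 6 occupy positions 4–6 → average rank 5.

2.5, 2.5, 5, 5, 1, 5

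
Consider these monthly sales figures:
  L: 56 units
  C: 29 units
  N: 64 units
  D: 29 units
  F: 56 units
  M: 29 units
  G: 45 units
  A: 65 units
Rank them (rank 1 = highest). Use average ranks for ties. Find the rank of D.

7

Sorted (descending): 65, 64, 56, 56, 45, 29, 29, 29
The 2 values of 56 occupy positions 3–4 → average rank (3+4)/2 = 3.5.
The 3 values of 29 occupy positions 6–8 → average rank 7.
D has value 29 units → rank 7.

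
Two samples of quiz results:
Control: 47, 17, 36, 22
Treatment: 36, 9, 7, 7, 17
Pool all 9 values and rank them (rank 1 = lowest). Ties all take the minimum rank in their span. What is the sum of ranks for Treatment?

16

Sorted (ascending): 7, 7, 9, 17, 17, 22, 36, 36, 47
The 2 values of 7 occupy positions 1–2 → each gets rank 1.
The 2 values of 17 occupy positions 4–5 → each gets rank 4.
The 2 values of 36 occupy positions 7–8 → each gets rank 7.
Treatment values → pooled ranks: 36→7, 9→3, 7→1, 7→1, 17→4
Rank sum = 7 + 3 + 1 + 1 + 4 = 16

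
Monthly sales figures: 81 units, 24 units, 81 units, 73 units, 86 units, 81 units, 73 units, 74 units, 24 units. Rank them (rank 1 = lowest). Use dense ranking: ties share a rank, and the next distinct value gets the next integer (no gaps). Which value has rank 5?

86

Sorted (ascending): 24, 24, 73, 73, 74, 81, 81, 81, 86
The 2 values of 24 share dense rank 1.
The 2 values of 73 share dense rank 2.
The 3 values of 81 share dense rank 4.
Remaining distinct values take the next consecutive integers.
Rank 5 → value 86.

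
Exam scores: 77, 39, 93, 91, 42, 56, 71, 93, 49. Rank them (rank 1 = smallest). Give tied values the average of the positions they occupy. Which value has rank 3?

Sorted (ascending): 39, 42, 49, 56, 71, 77, 91, 93, 93
The 2 values of 93 occupy positions 8–9 → average rank (8+9)/2 = 8.5.
Rank 3 → value 49.

49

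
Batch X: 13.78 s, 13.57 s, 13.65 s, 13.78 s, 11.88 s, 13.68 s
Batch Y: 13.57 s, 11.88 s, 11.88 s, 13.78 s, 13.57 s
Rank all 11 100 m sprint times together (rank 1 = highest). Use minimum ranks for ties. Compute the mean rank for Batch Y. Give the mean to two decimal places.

Sorted (descending): 13.78, 13.78, 13.78, 13.68, 13.65, 13.57, 13.57, 13.57, 11.88, 11.88, 11.88
The 3 values of 13.78 occupy positions 1–3 → each gets rank 1.
The 3 values of 13.57 occupy positions 6–8 → each gets rank 6.
The 3 values of 11.88 occupy positions 9–11 → each gets rank 9.
Batch Y values → pooled ranks: 13.57→6, 11.88→9, 11.88→9, 13.78→1, 13.57→6
Mean rank = (6 + 9 + 9 + 1 + 6) / 5 = 6.20

6.20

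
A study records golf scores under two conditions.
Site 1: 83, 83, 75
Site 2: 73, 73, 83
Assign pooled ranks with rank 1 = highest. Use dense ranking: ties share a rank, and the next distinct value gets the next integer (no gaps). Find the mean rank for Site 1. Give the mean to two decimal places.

1.33

Sorted (descending): 83, 83, 83, 75, 73, 73
The 3 values of 83 share dense rank 1.
The 2 values of 73 share dense rank 3.
Remaining distinct values take the next consecutive integers.
Site 1 values → pooled ranks: 83→1, 83→1, 75→2
Mean rank = (1 + 1 + 2) / 3 = 1.33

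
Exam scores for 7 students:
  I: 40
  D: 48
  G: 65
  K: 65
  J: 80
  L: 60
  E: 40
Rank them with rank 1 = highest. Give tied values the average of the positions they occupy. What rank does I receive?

Sorted (descending): 80, 65, 65, 60, 48, 40, 40
The 2 values of 65 occupy positions 2–3 → average rank (2+3)/2 = 2.5.
The 2 values of 40 occupy positions 6–7 → average rank (6+7)/2 = 6.5.
I has value 40 → rank 6.5.

6.5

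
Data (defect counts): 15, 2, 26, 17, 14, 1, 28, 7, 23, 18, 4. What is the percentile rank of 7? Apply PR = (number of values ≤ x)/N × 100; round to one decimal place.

N = 11.
Strictly below 7: 3. Equal to 7: 1.
PR = 4/11 × 100 = 36.4

36.4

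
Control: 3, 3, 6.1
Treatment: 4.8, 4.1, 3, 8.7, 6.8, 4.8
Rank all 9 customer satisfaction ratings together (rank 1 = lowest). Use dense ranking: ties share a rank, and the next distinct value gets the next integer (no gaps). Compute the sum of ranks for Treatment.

20

Sorted (ascending): 3, 3, 3, 4.1, 4.8, 4.8, 6.1, 6.8, 8.7
The 3 values of 3 share dense rank 1.
The 2 values of 4.8 share dense rank 3.
Remaining distinct values take the next consecutive integers.
Treatment values → pooled ranks: 4.8→3, 4.1→2, 3→1, 8.7→6, 6.8→5, 4.8→3
Rank sum = 3 + 2 + 1 + 6 + 5 + 3 = 20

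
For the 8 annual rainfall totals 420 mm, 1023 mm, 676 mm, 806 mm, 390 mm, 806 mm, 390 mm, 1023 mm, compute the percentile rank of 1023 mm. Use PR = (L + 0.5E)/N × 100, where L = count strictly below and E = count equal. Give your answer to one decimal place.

N = 8.
Strictly below 1023: 6. Equal to 1023: 2.
PR = (6 + 0.5·2)/8 × 100 = 87.5

87.5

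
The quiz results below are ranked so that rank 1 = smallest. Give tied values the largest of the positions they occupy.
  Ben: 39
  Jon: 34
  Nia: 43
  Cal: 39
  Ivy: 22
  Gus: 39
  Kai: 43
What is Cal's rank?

5

Sorted (ascending): 22, 34, 39, 39, 39, 43, 43
The 3 values of 39 occupy positions 3–5 → each gets rank 5.
The 2 values of 43 occupy positions 6–7 → each gets rank 7.
Cal has value 39 → rank 5.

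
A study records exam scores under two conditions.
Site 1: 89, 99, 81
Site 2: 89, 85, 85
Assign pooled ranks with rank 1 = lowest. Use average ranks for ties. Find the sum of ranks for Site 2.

Sorted (ascending): 81, 85, 85, 89, 89, 99
The 2 values of 85 occupy positions 2–3 → average rank (2+3)/2 = 2.5.
The 2 values of 89 occupy positions 4–5 → average rank (4+5)/2 = 4.5.
Site 2 values → pooled ranks: 89→4.5, 85→2.5, 85→2.5
Rank sum = 4.5 + 2.5 + 2.5 = 9.5

9.5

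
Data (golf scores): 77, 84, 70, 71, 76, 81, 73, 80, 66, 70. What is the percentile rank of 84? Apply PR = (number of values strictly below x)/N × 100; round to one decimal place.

90.0

N = 10.
Strictly below 84: 9. Equal to 84: 1.
PR = 9/10 × 100 = 90.0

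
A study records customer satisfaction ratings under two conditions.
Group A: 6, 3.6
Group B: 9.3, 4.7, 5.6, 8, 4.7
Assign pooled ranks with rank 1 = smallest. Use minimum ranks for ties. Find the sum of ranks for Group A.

Sorted (ascending): 3.6, 4.7, 4.7, 5.6, 6, 8, 9.3
The 2 values of 4.7 occupy positions 2–3 → each gets rank 2.
Group A values → pooled ranks: 6→5, 3.6→1
Rank sum = 5 + 1 = 6

6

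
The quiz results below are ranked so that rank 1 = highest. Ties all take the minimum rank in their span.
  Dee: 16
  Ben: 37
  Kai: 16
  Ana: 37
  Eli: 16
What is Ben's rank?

1

Sorted (descending): 37, 37, 16, 16, 16
The 2 values of 37 occupy positions 1–2 → each gets rank 1.
The 3 values of 16 occupy positions 3–5 → each gets rank 3.
Ben has value 37 → rank 1.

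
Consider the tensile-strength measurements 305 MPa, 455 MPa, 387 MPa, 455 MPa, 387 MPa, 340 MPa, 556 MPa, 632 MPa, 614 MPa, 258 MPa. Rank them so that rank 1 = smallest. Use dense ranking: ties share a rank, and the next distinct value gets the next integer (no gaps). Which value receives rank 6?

556

Sorted (ascending): 258, 305, 340, 387, 387, 455, 455, 556, 614, 632
The 2 values of 387 share dense rank 4.
The 2 values of 455 share dense rank 5.
Remaining distinct values take the next consecutive integers.
Rank 6 → value 556.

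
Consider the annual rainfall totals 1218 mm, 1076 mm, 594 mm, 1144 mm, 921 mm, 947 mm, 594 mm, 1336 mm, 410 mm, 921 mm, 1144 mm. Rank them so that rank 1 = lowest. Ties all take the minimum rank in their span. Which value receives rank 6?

Sorted (ascending): 410, 594, 594, 921, 921, 947, 1076, 1144, 1144, 1218, 1336
The 2 values of 594 occupy positions 2–3 → each gets rank 2.
The 2 values of 921 occupy positions 4–5 → each gets rank 4.
The 2 values of 1144 occupy positions 8–9 → each gets rank 8.
Rank 6 → value 947.

947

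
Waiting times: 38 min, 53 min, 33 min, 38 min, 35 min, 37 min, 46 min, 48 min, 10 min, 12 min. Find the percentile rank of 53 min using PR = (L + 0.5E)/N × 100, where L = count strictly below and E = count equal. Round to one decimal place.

N = 10.
Strictly below 53: 9. Equal to 53: 1.
PR = (9 + 0.5·1)/10 × 100 = 95.0

95.0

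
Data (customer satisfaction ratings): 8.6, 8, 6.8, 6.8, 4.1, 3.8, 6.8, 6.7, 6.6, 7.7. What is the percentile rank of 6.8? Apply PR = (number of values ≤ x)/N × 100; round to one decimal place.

N = 10.
Strictly below 6.8: 4. Equal to 6.8: 3.
PR = 7/10 × 100 = 70.0

70.0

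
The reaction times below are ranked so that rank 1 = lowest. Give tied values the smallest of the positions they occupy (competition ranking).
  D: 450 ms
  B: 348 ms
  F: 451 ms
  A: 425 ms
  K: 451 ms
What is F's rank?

4

Sorted (ascending): 348, 425, 450, 451, 451
The 2 values of 451 occupy positions 4–5 → each gets rank 4.
F has value 451 ms → rank 4.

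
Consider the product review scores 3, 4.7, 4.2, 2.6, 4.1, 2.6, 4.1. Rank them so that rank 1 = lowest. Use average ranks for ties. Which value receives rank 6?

4.2

Sorted (ascending): 2.6, 2.6, 3, 4.1, 4.1, 4.2, 4.7
The 2 values of 2.6 occupy positions 1–2 → average rank (1+2)/2 = 1.5.
The 2 values of 4.1 occupy positions 4–5 → average rank (4+5)/2 = 4.5.
Rank 6 → value 4.2.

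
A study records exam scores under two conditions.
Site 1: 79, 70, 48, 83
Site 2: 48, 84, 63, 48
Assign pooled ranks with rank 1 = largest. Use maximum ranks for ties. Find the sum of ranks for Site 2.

22

Sorted (descending): 84, 83, 79, 70, 63, 48, 48, 48
The 3 values of 48 occupy positions 6–8 → each gets rank 8.
Site 2 values → pooled ranks: 48→8, 84→1, 63→5, 48→8
Rank sum = 8 + 1 + 5 + 8 = 22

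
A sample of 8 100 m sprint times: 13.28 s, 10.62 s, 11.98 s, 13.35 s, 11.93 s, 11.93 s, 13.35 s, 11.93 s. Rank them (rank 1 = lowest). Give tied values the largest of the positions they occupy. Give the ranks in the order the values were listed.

6, 1, 5, 8, 4, 4, 8, 4

Sorted (ascending): 10.62, 11.93, 11.93, 11.93, 11.98, 13.28, 13.35, 13.35
The 3 values of 11.93 occupy positions 2–4 → each gets rank 4.
The 2 values of 13.35 occupy positions 7–8 → each gets rank 8.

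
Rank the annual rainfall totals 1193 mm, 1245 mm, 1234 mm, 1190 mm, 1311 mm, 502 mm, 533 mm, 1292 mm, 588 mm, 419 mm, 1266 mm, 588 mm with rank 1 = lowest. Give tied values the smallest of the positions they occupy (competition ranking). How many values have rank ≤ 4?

5

Sorted (ascending): 419, 502, 533, 588, 588, 1190, 1193, 1234, 1245, 1266, 1292, 1311
The 2 values of 588 occupy positions 4–5 → each gets rank 4.
Ranks ≤ 4: {1, 2, 3, 4, 4} → 5 values.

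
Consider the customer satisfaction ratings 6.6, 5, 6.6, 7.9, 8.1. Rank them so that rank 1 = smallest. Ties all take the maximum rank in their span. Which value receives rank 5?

Sorted (ascending): 5, 6.6, 6.6, 7.9, 8.1
The 2 values of 6.6 occupy positions 2–3 → each gets rank 3.
Rank 5 → value 8.1.

8.1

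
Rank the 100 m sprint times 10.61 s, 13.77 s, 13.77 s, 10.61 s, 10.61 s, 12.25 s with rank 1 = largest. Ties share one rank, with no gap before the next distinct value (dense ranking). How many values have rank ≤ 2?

Sorted (descending): 13.77, 13.77, 12.25, 10.61, 10.61, 10.61
The 2 values of 13.77 share dense rank 1.
The 3 values of 10.61 share dense rank 3.
Remaining distinct values take the next consecutive integers.
Ranks ≤ 2: {1, 1, 2} → 3 values.

3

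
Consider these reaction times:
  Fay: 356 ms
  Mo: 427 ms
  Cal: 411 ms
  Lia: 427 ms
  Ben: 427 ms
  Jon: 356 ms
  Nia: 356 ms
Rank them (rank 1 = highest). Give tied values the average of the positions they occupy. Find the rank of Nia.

6

Sorted (descending): 427, 427, 427, 411, 356, 356, 356
The 3 values of 427 occupy positions 1–3 → average rank 2.
The 3 values of 356 occupy positions 5–7 → average rank 6.
Nia has value 356 ms → rank 6.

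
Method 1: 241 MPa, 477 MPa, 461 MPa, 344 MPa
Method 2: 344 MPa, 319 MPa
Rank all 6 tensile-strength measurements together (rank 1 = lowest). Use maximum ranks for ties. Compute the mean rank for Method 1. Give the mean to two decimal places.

Sorted (ascending): 241, 319, 344, 344, 461, 477
The 2 values of 344 occupy positions 3–4 → each gets rank 4.
Method 1 values → pooled ranks: 241→1, 477→6, 461→5, 344→4
Mean rank = (1 + 6 + 5 + 4) / 4 = 4.00

4.00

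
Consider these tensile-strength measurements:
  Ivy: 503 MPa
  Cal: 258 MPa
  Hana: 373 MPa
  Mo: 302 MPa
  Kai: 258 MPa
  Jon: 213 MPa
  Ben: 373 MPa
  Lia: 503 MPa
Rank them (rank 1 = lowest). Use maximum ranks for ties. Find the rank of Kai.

3

Sorted (ascending): 213, 258, 258, 302, 373, 373, 503, 503
The 2 values of 258 occupy positions 2–3 → each gets rank 3.
The 2 values of 373 occupy positions 5–6 → each gets rank 6.
The 2 values of 503 occupy positions 7–8 → each gets rank 8.
Kai has value 258 MPa → rank 3.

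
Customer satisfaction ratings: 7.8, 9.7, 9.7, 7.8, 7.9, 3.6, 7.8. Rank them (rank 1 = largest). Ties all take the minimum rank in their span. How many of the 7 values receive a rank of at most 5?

Sorted (descending): 9.7, 9.7, 7.9, 7.8, 7.8, 7.8, 3.6
The 2 values of 9.7 occupy positions 1–2 → each gets rank 1.
The 3 values of 7.8 occupy positions 4–6 → each gets rank 4.
Ranks ≤ 5: {1, 1, 3, 4, 4, 4} → 6 values.

6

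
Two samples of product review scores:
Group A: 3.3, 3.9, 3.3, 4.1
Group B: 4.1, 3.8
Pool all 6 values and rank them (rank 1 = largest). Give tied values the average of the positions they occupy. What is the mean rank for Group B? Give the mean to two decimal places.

2.75

Sorted (descending): 4.1, 4.1, 3.9, 3.8, 3.3, 3.3
The 2 values of 4.1 occupy positions 1–2 → average rank (1+2)/2 = 1.5.
The 2 values of 3.3 occupy positions 5–6 → average rank (5+6)/2 = 5.5.
Group B values → pooled ranks: 4.1→1.5, 3.8→4
Mean rank = (1.5 + 4) / 2 = 2.75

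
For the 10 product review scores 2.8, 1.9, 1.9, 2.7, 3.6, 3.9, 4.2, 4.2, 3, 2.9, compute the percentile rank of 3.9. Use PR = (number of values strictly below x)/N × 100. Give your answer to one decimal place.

N = 10.
Strictly below 3.9: 7. Equal to 3.9: 1.
PR = 7/10 × 100 = 70.0

70.0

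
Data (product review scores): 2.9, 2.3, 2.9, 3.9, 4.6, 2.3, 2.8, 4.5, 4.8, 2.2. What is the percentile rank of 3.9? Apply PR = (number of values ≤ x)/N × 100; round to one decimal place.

N = 10.
Strictly below 3.9: 6. Equal to 3.9: 1.
PR = 7/10 × 100 = 70.0

70.0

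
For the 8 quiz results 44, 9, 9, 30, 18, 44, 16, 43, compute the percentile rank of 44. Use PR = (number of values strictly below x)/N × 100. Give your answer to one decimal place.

75.0

N = 8.
Strictly below 44: 6. Equal to 44: 2.
PR = 6/8 × 100 = 75.0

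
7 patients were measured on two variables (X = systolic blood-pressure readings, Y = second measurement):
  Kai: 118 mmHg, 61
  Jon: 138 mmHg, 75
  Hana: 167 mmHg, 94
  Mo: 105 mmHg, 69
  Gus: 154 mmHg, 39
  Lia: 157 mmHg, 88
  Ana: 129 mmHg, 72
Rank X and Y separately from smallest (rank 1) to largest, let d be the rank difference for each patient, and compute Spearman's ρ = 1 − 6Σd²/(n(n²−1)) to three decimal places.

Ranks of variable 1: 2, 4, 7, 1, 5, 6, 3
Ranks of variable 2: 2, 5, 7, 3, 1, 6, 4
d = r₁ − r₂: 0, -1, 0, -2, 4, 0, -1
d²: 0, 1, 0, 4, 16, 0, 1; Σd² = 22
ρ = 1 − 6·22/(7·48) = 1 − 132/336 = 0.607

0.607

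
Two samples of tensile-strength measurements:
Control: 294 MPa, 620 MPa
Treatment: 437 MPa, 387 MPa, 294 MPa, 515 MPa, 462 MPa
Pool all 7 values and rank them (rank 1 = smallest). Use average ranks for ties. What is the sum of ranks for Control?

8.5

Sorted (ascending): 294, 294, 387, 437, 462, 515, 620
The 2 values of 294 occupy positions 1–2 → average rank (1+2)/2 = 1.5.
Control values → pooled ranks: 294→1.5, 620→7
Rank sum = 1.5 + 7 = 8.5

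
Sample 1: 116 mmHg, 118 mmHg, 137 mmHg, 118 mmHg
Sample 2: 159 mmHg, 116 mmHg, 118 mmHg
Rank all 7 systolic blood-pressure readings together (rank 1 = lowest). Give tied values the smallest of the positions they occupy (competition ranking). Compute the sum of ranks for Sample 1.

13

Sorted (ascending): 116, 116, 118, 118, 118, 137, 159
The 2 values of 116 occupy positions 1–2 → each gets rank 1.
The 3 values of 118 occupy positions 3–5 → each gets rank 3.
Sample 1 values → pooled ranks: 116→1, 118→3, 137→6, 118→3
Rank sum = 1 + 3 + 6 + 3 = 13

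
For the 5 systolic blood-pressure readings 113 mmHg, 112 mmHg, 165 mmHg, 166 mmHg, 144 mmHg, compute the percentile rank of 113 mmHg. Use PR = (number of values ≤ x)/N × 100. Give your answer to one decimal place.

40.0

N = 5.
Strictly below 113: 1. Equal to 113: 1.
PR = 2/5 × 100 = 40.0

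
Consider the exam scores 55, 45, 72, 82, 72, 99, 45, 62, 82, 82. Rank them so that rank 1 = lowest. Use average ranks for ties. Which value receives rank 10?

Sorted (ascending): 45, 45, 55, 62, 72, 72, 82, 82, 82, 99
The 2 values of 45 occupy positions 1–2 → average rank (1+2)/2 = 1.5.
The 2 values of 72 occupy positions 5–6 → average rank (5+6)/2 = 5.5.
The 3 values of 82 occupy positions 7–9 → average rank 8.
Rank 10 → value 99.

99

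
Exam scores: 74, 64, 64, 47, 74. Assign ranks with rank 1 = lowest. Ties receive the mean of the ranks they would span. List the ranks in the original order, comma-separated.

Sorted (ascending): 47, 64, 64, 74, 74
The 2 values of 64 occupy positions 2–3 → average rank (2+3)/2 = 2.5.
The 2 values of 74 occupy positions 4–5 → average rank (4+5)/2 = 4.5.

4.5, 2.5, 2.5, 1, 4.5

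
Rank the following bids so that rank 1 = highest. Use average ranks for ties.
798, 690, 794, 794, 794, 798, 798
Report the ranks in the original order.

Sorted (descending): 798, 798, 798, 794, 794, 794, 690
The 3 values of 798 occupy positions 1–3 → average rank 2.
The 3 values of 794 occupy positions 4–6 → average rank 5.

2, 7, 5, 5, 5, 2, 2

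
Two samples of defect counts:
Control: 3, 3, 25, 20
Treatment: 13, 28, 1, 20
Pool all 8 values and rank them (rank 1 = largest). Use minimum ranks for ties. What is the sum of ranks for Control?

Sorted (descending): 28, 25, 20, 20, 13, 3, 3, 1
The 2 values of 20 occupy positions 3–4 → each gets rank 3.
The 2 values of 3 occupy positions 6–7 → each gets rank 6.
Control values → pooled ranks: 3→6, 3→6, 25→2, 20→3
Rank sum = 6 + 6 + 2 + 3 = 17

17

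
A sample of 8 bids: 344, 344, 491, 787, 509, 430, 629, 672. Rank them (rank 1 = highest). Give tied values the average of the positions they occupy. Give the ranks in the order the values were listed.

Sorted (descending): 787, 672, 629, 509, 491, 430, 344, 344
The 2 values of 344 occupy positions 7–8 → average rank (7+8)/2 = 7.5.

7.5, 7.5, 5, 1, 4, 6, 3, 2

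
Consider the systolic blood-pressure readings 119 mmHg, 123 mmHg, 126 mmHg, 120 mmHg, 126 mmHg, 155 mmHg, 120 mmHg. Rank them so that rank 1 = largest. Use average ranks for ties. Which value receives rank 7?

119

Sorted (descending): 155, 126, 126, 123, 120, 120, 119
The 2 values of 126 occupy positions 2–3 → average rank (2+3)/2 = 2.5.
The 2 values of 120 occupy positions 5–6 → average rank (5+6)/2 = 5.5.
Rank 7 → value 119.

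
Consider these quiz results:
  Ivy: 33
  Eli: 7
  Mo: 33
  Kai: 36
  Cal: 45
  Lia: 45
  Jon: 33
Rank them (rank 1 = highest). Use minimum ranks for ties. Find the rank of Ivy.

Sorted (descending): 45, 45, 36, 33, 33, 33, 7
The 2 values of 45 occupy positions 1–2 → each gets rank 1.
The 3 values of 33 occupy positions 4–6 → each gets rank 4.
Ivy has value 33 → rank 4.

4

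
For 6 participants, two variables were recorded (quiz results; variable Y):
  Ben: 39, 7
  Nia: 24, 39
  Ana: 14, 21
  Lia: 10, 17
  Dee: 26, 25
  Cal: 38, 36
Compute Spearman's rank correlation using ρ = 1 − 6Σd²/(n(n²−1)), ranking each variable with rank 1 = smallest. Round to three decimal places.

-0.029

Ranks of variable 1: 6, 3, 2, 1, 4, 5
Ranks of variable 2: 1, 6, 3, 2, 4, 5
d = r₁ − r₂: 5, -3, -1, -1, 0, 0
d²: 25, 9, 1, 1, 0, 0; Σd² = 36
ρ = 1 − 6·36/(6·35) = 1 − 216/210 = -0.029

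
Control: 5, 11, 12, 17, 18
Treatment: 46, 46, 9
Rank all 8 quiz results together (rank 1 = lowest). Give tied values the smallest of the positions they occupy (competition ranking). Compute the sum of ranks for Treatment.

16

Sorted (ascending): 5, 9, 11, 12, 17, 18, 46, 46
The 2 values of 46 occupy positions 7–8 → each gets rank 7.
Treatment values → pooled ranks: 46→7, 46→7, 9→2
Rank sum = 7 + 7 + 2 = 16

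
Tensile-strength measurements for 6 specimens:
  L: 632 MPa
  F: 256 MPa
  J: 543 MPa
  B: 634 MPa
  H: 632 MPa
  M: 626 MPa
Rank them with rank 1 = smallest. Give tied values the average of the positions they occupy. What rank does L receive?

Sorted (ascending): 256, 543, 626, 632, 632, 634
The 2 values of 632 occupy positions 4–5 → average rank (4+5)/2 = 4.5.
L has value 632 MPa → rank 4.5.

4.5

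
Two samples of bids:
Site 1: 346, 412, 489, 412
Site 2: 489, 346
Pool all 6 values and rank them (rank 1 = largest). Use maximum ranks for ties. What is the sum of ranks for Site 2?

8

Sorted (descending): 489, 489, 412, 412, 346, 346
The 2 values of 489 occupy positions 1–2 → each gets rank 2.
The 2 values of 412 occupy positions 3–4 → each gets rank 4.
The 2 values of 346 occupy positions 5–6 → each gets rank 6.
Site 2 values → pooled ranks: 489→2, 346→6
Rank sum = 2 + 6 = 8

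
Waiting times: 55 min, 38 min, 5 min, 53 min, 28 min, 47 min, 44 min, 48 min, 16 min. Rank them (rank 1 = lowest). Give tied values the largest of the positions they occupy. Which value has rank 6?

Sorted (ascending): 5, 16, 28, 38, 44, 47, 48, 53, 55
No ties — each value takes its position as its rank.
Rank 6 → value 47.

47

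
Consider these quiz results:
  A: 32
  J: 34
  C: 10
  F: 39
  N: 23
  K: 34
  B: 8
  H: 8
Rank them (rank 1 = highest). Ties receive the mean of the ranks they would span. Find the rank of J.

2.5

Sorted (descending): 39, 34, 34, 32, 23, 10, 8, 8
The 2 values of 34 occupy positions 2–3 → average rank (2+3)/2 = 2.5.
The 2 values of 8 occupy positions 7–8 → average rank (7+8)/2 = 7.5.
J has value 34 → rank 2.5.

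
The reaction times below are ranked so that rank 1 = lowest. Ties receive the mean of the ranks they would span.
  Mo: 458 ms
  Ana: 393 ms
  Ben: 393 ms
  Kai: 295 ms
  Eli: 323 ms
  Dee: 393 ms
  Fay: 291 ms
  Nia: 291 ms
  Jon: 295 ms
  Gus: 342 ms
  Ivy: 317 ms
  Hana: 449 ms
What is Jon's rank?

3.5

Sorted (ascending): 291, 291, 295, 295, 317, 323, 342, 393, 393, 393, 449, 458
The 2 values of 291 occupy positions 1–2 → average rank (1+2)/2 = 1.5.
The 2 values of 295 occupy positions 3–4 → average rank (3+4)/2 = 3.5.
The 3 values of 393 occupy positions 8–10 → average rank 9.
Jon has value 295 ms → rank 3.5.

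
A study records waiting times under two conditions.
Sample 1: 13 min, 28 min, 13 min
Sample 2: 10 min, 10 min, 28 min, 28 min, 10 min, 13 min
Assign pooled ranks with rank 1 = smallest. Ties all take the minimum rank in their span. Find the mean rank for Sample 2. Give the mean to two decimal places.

3.50

Sorted (ascending): 10, 10, 10, 13, 13, 13, 28, 28, 28
The 3 values of 10 occupy positions 1–3 → each gets rank 1.
The 3 values of 13 occupy positions 4–6 → each gets rank 4.
The 3 values of 28 occupy positions 7–9 → each gets rank 7.
Sample 2 values → pooled ranks: 10→1, 10→1, 28→7, 28→7, 10→1, 13→4
Mean rank = (1 + 1 + 7 + 7 + 1 + 4) / 6 = 3.50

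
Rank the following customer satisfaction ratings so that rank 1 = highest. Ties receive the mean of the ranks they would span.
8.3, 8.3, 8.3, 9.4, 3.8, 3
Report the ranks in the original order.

Sorted (descending): 9.4, 8.3, 8.3, 8.3, 3.8, 3
The 3 values of 8.3 occupy positions 2–4 → average rank 3.

3, 3, 3, 1, 5, 6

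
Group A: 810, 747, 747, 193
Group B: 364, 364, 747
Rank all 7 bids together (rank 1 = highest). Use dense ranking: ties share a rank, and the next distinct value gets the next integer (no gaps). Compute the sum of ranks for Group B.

8

Sorted (descending): 810, 747, 747, 747, 364, 364, 193
The 3 values of 747 share dense rank 2.
The 2 values of 364 share dense rank 3.
Remaining distinct values take the next consecutive integers.
Group B values → pooled ranks: 364→3, 364→3, 747→2
Rank sum = 3 + 3 + 2 = 8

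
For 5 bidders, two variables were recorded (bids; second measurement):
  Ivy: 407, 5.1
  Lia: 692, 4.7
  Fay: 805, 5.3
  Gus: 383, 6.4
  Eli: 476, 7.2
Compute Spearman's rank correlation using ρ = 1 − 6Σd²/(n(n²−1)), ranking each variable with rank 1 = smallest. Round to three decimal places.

-0.300

Ranks of variable 1: 2, 4, 5, 1, 3
Ranks of variable 2: 2, 1, 3, 4, 5
d = r₁ − r₂: 0, 3, 2, -3, -2
d²: 0, 9, 4, 9, 4; Σd² = 26
ρ = 1 − 6·26/(5·24) = 1 − 156/120 = -0.300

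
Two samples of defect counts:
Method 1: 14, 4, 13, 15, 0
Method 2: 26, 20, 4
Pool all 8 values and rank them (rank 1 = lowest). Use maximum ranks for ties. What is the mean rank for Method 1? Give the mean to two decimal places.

3.80

Sorted (ascending): 0, 4, 4, 13, 14, 15, 20, 26
The 2 values of 4 occupy positions 2–3 → each gets rank 3.
Method 1 values → pooled ranks: 14→5, 4→3, 13→4, 15→6, 0→1
Mean rank = (5 + 3 + 4 + 6 + 1) / 5 = 3.80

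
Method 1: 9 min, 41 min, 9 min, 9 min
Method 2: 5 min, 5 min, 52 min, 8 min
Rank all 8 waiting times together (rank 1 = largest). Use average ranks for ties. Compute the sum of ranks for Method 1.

14

Sorted (descending): 52, 41, 9, 9, 9, 8, 5, 5
The 3 values of 9 occupy positions 3–5 → average rank 4.
The 2 values of 5 occupy positions 7–8 → average rank (7+8)/2 = 7.5.
Method 1 values → pooled ranks: 9→4, 41→2, 9→4, 9→4
Rank sum = 4 + 2 + 4 + 4 = 14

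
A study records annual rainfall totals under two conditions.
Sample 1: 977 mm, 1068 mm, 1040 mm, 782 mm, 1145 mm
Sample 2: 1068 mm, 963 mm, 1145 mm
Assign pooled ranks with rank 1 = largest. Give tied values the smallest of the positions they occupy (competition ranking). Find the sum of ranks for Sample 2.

Sorted (descending): 1145, 1145, 1068, 1068, 1040, 977, 963, 782
The 2 values of 1145 occupy positions 1–2 → each gets rank 1.
The 2 values of 1068 occupy positions 3–4 → each gets rank 3.
Sample 2 values → pooled ranks: 1068→3, 963→7, 1145→1
Rank sum = 3 + 7 + 1 = 11

11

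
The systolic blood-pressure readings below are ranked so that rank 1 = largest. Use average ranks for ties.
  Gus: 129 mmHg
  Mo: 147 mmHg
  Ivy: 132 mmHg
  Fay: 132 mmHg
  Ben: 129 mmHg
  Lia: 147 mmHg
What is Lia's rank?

Sorted (descending): 147, 147, 132, 132, 129, 129
The 2 values of 147 occupy positions 1–2 → average rank (1+2)/2 = 1.5.
The 2 values of 132 occupy positions 3–4 → average rank (3+4)/2 = 3.5.
The 2 values of 129 occupy positions 5–6 → average rank (5+6)/2 = 5.5.
Lia has value 147 mmHg → rank 1.5.

1.5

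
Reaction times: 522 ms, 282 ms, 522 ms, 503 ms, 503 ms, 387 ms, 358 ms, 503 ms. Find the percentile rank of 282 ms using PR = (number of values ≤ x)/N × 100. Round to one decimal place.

12.5

N = 8.
Strictly below 282: 0. Equal to 282: 1.
PR = 1/8 × 100 = 12.5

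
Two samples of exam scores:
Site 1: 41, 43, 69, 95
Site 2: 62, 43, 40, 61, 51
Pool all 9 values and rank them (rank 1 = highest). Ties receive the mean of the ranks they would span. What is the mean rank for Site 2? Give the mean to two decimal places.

5.50

Sorted (descending): 95, 69, 62, 61, 51, 43, 43, 41, 40
The 2 values of 43 occupy positions 6–7 → average rank (6+7)/2 = 6.5.
Site 2 values → pooled ranks: 62→3, 43→6.5, 40→9, 61→4, 51→5
Mean rank = (3 + 6.5 + 9 + 4 + 5) / 5 = 5.50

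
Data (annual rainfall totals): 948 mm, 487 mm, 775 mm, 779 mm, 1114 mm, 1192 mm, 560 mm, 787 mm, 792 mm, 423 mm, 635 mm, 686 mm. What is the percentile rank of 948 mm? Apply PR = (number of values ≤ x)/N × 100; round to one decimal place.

N = 12.
Strictly below 948: 9. Equal to 948: 1.
PR = 10/12 × 100 = 83.3

83.3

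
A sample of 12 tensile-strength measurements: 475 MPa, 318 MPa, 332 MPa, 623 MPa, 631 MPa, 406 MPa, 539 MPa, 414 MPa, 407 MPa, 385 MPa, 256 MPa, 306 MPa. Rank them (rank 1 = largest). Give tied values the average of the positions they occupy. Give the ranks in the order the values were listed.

Sorted (descending): 631, 623, 539, 475, 414, 407, 406, 385, 332, 318, 306, 256
No ties — each value takes its position as its rank.

4, 10, 9, 2, 1, 7, 3, 5, 6, 8, 12, 11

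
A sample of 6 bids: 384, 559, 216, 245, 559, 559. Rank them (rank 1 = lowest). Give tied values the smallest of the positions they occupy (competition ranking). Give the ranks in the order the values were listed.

3, 4, 1, 2, 4, 4

Sorted (ascending): 216, 245, 384, 559, 559, 559
The 3 values of 559 occupy positions 4–6 → each gets rank 4.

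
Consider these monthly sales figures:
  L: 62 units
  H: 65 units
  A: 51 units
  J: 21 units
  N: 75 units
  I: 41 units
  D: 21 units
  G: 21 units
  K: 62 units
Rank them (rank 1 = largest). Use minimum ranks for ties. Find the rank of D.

7

Sorted (descending): 75, 65, 62, 62, 51, 41, 21, 21, 21
The 2 values of 62 occupy positions 3–4 → each gets rank 3.
The 3 values of 21 occupy positions 7–9 → each gets rank 7.
D has value 21 units → rank 7.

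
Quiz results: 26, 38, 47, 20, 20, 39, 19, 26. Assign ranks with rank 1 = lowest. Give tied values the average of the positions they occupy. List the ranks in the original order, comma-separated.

4.5, 6, 8, 2.5, 2.5, 7, 1, 4.5

Sorted (ascending): 19, 20, 20, 26, 26, 38, 39, 47
The 2 values of 20 occupy positions 2–3 → average rank (2+3)/2 = 2.5.
The 2 values of 26 occupy positions 4–5 → average rank (4+5)/2 = 4.5.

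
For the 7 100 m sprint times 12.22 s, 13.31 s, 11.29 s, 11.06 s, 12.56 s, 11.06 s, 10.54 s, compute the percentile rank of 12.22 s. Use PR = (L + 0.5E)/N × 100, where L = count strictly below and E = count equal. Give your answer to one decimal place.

N = 7.
Strictly below 12.22: 4. Equal to 12.22: 1.
PR = (4 + 0.5·1)/7 × 100 = 64.3

64.3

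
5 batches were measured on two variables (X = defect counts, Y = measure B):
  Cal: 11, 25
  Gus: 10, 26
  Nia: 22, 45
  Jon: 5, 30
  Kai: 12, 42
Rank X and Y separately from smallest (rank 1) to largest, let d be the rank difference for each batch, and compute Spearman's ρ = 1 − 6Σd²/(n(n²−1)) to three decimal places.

Ranks of variable 1: 3, 2, 5, 1, 4
Ranks of variable 2: 1, 2, 5, 3, 4
d = r₁ − r₂: 2, 0, 0, -2, 0
d²: 4, 0, 0, 4, 0; Σd² = 8
ρ = 1 − 6·8/(5·24) = 1 − 48/120 = 0.600

0.600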